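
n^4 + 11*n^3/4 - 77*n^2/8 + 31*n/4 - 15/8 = (n - 1)*(n - 3/4)*(n - 1/2)*(n + 5)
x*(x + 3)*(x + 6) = x^3 + 9*x^2 + 18*x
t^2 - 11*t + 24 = (t - 8)*(t - 3)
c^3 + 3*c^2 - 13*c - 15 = (c - 3)*(c + 1)*(c + 5)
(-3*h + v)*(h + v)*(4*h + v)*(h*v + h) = -12*h^4*v - 12*h^4 - 11*h^3*v^2 - 11*h^3*v + 2*h^2*v^3 + 2*h^2*v^2 + h*v^4 + h*v^3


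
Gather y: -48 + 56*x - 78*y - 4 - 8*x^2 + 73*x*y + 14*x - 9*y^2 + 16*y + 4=-8*x^2 + 70*x - 9*y^2 + y*(73*x - 62) - 48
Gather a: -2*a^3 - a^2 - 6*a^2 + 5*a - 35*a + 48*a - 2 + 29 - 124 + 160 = -2*a^3 - 7*a^2 + 18*a + 63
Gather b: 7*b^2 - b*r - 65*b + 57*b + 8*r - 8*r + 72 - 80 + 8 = 7*b^2 + b*(-r - 8)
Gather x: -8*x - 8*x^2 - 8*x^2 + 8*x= -16*x^2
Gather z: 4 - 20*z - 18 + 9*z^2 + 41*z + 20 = 9*z^2 + 21*z + 6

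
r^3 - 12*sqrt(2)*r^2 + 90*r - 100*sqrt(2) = (r - 5*sqrt(2))^2*(r - 2*sqrt(2))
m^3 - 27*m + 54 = (m - 3)^2*(m + 6)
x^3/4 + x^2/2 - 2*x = x*(x/4 + 1)*(x - 2)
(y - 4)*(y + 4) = y^2 - 16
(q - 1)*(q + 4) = q^2 + 3*q - 4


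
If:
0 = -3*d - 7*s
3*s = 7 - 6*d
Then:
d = 49/33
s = -7/11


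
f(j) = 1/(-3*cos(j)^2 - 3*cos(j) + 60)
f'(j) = (-6*sin(j)*cos(j) - 3*sin(j))/(-3*cos(j)^2 - 3*cos(j) + 60)^2 = -(2*cos(j) + 1)*sin(j)/(3*(cos(j)^2 + cos(j) - 20)^2)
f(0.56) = 0.02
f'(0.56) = -0.00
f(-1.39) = 0.02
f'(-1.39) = 0.00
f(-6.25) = 0.02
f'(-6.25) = -0.00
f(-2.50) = 0.02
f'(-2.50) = -0.00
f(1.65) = 0.02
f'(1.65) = -0.00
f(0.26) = 0.02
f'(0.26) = -0.00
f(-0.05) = 0.02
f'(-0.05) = 0.00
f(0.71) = 0.02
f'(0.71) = -0.00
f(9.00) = 0.02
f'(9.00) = 0.00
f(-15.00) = 0.02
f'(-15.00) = 0.00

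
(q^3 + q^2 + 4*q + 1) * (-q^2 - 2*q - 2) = -q^5 - 3*q^4 - 8*q^3 - 11*q^2 - 10*q - 2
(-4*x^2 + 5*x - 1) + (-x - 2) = -4*x^2 + 4*x - 3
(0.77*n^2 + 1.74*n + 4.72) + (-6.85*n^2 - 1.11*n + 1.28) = -6.08*n^2 + 0.63*n + 6.0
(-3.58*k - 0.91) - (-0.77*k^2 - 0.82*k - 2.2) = 0.77*k^2 - 2.76*k + 1.29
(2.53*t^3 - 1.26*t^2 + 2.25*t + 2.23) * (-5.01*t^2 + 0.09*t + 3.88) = -12.6753*t^5 + 6.5403*t^4 - 1.5695*t^3 - 15.8586*t^2 + 8.9307*t + 8.6524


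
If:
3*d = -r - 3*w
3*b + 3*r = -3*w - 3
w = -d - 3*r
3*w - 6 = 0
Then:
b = -3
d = -2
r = 0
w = 2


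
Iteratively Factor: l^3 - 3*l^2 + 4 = (l + 1)*(l^2 - 4*l + 4) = (l - 2)*(l + 1)*(l - 2)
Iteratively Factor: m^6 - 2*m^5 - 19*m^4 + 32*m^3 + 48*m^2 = (m - 4)*(m^5 + 2*m^4 - 11*m^3 - 12*m^2) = (m - 4)*(m + 4)*(m^4 - 2*m^3 - 3*m^2) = m*(m - 4)*(m + 4)*(m^3 - 2*m^2 - 3*m) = m^2*(m - 4)*(m + 4)*(m^2 - 2*m - 3) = m^2*(m - 4)*(m - 3)*(m + 4)*(m + 1)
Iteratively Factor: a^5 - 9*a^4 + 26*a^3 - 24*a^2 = (a - 2)*(a^4 - 7*a^3 + 12*a^2) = (a - 4)*(a - 2)*(a^3 - 3*a^2) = (a - 4)*(a - 3)*(a - 2)*(a^2) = a*(a - 4)*(a - 3)*(a - 2)*(a)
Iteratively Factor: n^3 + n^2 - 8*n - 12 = (n + 2)*(n^2 - n - 6) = (n - 3)*(n + 2)*(n + 2)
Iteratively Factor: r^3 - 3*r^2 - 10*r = (r + 2)*(r^2 - 5*r) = (r - 5)*(r + 2)*(r)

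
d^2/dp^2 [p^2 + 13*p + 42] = 2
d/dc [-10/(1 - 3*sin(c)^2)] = -120*sin(2*c)/(3*cos(2*c) - 1)^2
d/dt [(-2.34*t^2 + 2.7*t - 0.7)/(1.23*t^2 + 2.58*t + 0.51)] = (-9.3582*t^2 - 0.664800000000001*t + 3.183)/(1.5129*t^4 + 6.3468*t^3 + 7.911*t^2 + 2.6316*t + 0.2601)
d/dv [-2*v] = -2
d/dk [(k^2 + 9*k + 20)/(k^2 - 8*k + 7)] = (-17*k^2 - 26*k + 223)/(k^4 - 16*k^3 + 78*k^2 - 112*k + 49)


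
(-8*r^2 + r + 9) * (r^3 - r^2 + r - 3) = -8*r^5 + 9*r^4 + 16*r^2 + 6*r - 27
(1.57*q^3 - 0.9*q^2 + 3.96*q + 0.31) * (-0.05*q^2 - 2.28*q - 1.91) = -0.0785*q^5 - 3.5346*q^4 - 1.1447*q^3 - 7.3253*q^2 - 8.2704*q - 0.5921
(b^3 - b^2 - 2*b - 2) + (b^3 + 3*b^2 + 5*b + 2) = 2*b^3 + 2*b^2 + 3*b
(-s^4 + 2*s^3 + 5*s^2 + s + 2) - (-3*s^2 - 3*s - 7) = -s^4 + 2*s^3 + 8*s^2 + 4*s + 9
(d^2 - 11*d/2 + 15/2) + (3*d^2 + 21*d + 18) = 4*d^2 + 31*d/2 + 51/2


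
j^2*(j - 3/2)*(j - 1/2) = j^4 - 2*j^3 + 3*j^2/4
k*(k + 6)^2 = k^3 + 12*k^2 + 36*k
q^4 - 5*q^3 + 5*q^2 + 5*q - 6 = (q - 3)*(q - 2)*(q - 1)*(q + 1)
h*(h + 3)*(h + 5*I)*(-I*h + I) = -I*h^4 + 5*h^3 - 2*I*h^3 + 10*h^2 + 3*I*h^2 - 15*h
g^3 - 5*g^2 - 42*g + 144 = (g - 8)*(g - 3)*(g + 6)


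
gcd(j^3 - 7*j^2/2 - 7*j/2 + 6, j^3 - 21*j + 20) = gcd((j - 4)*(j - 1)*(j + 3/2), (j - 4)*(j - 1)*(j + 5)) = j^2 - 5*j + 4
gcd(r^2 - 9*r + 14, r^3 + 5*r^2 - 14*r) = r - 2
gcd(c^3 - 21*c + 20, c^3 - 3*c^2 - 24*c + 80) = c^2 + c - 20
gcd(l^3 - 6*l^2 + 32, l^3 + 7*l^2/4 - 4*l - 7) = l + 2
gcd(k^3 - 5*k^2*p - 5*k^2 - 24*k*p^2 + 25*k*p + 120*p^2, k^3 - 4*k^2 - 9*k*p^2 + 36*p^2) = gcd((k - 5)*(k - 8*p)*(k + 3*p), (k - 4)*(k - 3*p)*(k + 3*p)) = k + 3*p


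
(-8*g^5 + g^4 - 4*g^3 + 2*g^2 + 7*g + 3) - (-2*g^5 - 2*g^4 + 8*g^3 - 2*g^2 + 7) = -6*g^5 + 3*g^4 - 12*g^3 + 4*g^2 + 7*g - 4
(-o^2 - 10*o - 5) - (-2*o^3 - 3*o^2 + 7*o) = 2*o^3 + 2*o^2 - 17*o - 5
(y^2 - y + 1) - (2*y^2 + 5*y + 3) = -y^2 - 6*y - 2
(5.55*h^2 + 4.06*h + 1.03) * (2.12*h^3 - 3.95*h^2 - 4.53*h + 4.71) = 11.766*h^5 - 13.3153*h^4 - 38.9949*h^3 + 3.6802*h^2 + 14.4567*h + 4.8513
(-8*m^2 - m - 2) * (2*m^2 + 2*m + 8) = -16*m^4 - 18*m^3 - 70*m^2 - 12*m - 16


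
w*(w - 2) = w^2 - 2*w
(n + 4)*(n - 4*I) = n^2 + 4*n - 4*I*n - 16*I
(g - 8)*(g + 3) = g^2 - 5*g - 24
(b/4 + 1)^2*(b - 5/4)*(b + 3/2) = b^4/16 + 33*b^3/64 + 129*b^2/128 - 11*b/16 - 15/8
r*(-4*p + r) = -4*p*r + r^2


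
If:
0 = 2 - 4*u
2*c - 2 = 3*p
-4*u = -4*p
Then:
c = 7/4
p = 1/2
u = 1/2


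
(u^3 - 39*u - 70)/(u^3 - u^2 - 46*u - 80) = (u - 7)/(u - 8)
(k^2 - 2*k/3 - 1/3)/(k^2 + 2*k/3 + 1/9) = 3*(k - 1)/(3*k + 1)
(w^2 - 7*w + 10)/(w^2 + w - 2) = (w^2 - 7*w + 10)/(w^2 + w - 2)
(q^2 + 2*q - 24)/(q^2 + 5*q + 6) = (q^2 + 2*q - 24)/(q^2 + 5*q + 6)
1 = 1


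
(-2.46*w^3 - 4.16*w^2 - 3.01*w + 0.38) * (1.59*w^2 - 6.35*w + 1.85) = -3.9114*w^5 + 9.0066*w^4 + 17.0791*w^3 + 12.0217*w^2 - 7.9815*w + 0.703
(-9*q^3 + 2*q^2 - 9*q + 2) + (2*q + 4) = -9*q^3 + 2*q^2 - 7*q + 6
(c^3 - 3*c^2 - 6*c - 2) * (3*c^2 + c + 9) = 3*c^5 - 8*c^4 - 12*c^3 - 39*c^2 - 56*c - 18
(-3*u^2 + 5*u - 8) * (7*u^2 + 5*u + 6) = -21*u^4 + 20*u^3 - 49*u^2 - 10*u - 48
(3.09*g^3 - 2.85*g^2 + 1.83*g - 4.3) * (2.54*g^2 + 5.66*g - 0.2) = 7.8486*g^5 + 10.2504*g^4 - 12.1008*g^3 + 0.00580000000000247*g^2 - 24.704*g + 0.86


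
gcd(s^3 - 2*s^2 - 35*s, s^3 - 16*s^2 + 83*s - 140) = s - 7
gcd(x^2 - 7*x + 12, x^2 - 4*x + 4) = 1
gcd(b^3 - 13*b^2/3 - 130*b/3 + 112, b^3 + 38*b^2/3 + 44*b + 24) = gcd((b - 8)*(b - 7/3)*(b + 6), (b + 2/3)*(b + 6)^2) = b + 6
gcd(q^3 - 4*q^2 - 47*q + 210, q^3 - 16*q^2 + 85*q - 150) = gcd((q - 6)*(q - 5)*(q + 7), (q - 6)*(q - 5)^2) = q^2 - 11*q + 30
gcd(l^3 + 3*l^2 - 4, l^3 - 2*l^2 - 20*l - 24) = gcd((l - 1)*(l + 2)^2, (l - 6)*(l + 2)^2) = l^2 + 4*l + 4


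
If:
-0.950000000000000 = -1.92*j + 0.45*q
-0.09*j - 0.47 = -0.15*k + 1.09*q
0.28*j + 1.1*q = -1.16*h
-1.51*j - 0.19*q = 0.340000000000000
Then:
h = 1.89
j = 0.03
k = -11.38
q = -2.00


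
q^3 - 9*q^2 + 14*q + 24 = (q - 6)*(q - 4)*(q + 1)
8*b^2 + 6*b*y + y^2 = (2*b + y)*(4*b + y)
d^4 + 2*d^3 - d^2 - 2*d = d*(d - 1)*(d + 1)*(d + 2)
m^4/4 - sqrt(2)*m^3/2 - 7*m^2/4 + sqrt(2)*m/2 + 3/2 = (m/2 + 1/2)*(m/2 + sqrt(2)/2)*(m - 1)*(m - 3*sqrt(2))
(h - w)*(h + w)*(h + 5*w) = h^3 + 5*h^2*w - h*w^2 - 5*w^3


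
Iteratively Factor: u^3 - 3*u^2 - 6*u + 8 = (u - 4)*(u^2 + u - 2) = (u - 4)*(u + 2)*(u - 1)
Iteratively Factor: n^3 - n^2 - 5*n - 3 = (n + 1)*(n^2 - 2*n - 3) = (n - 3)*(n + 1)*(n + 1)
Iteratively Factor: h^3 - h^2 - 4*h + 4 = (h - 2)*(h^2 + h - 2) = (h - 2)*(h - 1)*(h + 2)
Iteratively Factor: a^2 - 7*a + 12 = (a - 4)*(a - 3)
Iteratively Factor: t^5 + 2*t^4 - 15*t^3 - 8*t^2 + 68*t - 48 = (t + 4)*(t^4 - 2*t^3 - 7*t^2 + 20*t - 12) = (t - 1)*(t + 4)*(t^3 - t^2 - 8*t + 12) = (t - 2)*(t - 1)*(t + 4)*(t^2 + t - 6) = (t - 2)^2*(t - 1)*(t + 4)*(t + 3)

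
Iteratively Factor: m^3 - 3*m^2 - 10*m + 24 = (m - 2)*(m^2 - m - 12) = (m - 2)*(m + 3)*(m - 4)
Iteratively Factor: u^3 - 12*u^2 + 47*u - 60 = (u - 4)*(u^2 - 8*u + 15) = (u - 4)*(u - 3)*(u - 5)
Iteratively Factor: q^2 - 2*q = (q)*(q - 2)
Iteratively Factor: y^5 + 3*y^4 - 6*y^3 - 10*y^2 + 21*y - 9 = (y + 3)*(y^4 - 6*y^2 + 8*y - 3) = (y - 1)*(y + 3)*(y^3 + y^2 - 5*y + 3) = (y - 1)^2*(y + 3)*(y^2 + 2*y - 3) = (y - 1)^2*(y + 3)^2*(y - 1)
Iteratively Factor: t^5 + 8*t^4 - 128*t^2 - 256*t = (t + 4)*(t^4 + 4*t^3 - 16*t^2 - 64*t) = t*(t + 4)*(t^3 + 4*t^2 - 16*t - 64) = t*(t + 4)^2*(t^2 - 16) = t*(t - 4)*(t + 4)^2*(t + 4)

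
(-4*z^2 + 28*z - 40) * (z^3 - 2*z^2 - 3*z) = -4*z^5 + 36*z^4 - 84*z^3 - 4*z^2 + 120*z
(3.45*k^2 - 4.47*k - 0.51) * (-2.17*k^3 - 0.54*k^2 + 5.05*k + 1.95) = -7.4865*k^5 + 7.8369*k^4 + 20.943*k^3 - 15.5706*k^2 - 11.292*k - 0.9945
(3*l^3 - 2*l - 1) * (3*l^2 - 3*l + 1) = 9*l^5 - 9*l^4 - 3*l^3 + 3*l^2 + l - 1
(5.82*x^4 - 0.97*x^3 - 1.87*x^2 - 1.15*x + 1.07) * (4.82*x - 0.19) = 28.0524*x^5 - 5.7812*x^4 - 8.8291*x^3 - 5.1877*x^2 + 5.3759*x - 0.2033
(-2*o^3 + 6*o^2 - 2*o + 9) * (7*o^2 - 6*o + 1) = -14*o^5 + 54*o^4 - 52*o^3 + 81*o^2 - 56*o + 9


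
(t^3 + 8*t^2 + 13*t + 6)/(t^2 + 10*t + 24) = (t^2 + 2*t + 1)/(t + 4)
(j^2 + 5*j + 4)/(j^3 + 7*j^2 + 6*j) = (j + 4)/(j*(j + 6))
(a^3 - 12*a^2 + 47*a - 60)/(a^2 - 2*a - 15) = (a^2 - 7*a + 12)/(a + 3)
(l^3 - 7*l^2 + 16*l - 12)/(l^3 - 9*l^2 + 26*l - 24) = (l - 2)/(l - 4)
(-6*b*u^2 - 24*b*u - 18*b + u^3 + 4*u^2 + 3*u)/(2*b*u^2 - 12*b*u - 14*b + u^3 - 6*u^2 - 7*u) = (-6*b*u - 18*b + u^2 + 3*u)/(2*b*u - 14*b + u^2 - 7*u)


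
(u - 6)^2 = u^2 - 12*u + 36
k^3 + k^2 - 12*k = k*(k - 3)*(k + 4)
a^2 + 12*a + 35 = (a + 5)*(a + 7)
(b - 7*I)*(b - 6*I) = b^2 - 13*I*b - 42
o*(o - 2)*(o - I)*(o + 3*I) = o^4 - 2*o^3 + 2*I*o^3 + 3*o^2 - 4*I*o^2 - 6*o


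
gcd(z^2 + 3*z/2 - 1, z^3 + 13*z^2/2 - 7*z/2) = z - 1/2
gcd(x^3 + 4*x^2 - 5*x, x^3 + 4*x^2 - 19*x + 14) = x - 1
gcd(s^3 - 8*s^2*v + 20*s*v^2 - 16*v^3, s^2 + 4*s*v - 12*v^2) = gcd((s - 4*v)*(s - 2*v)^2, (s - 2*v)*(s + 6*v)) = s - 2*v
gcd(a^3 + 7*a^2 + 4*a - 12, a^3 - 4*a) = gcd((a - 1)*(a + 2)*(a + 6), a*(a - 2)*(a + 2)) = a + 2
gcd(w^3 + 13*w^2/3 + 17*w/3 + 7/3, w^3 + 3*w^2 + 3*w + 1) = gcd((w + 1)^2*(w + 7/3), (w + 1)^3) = w^2 + 2*w + 1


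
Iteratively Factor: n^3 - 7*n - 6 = (n + 2)*(n^2 - 2*n - 3) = (n + 1)*(n + 2)*(n - 3)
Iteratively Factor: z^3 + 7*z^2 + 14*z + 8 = (z + 1)*(z^2 + 6*z + 8) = (z + 1)*(z + 2)*(z + 4)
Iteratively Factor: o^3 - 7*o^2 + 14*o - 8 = (o - 1)*(o^2 - 6*o + 8) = (o - 4)*(o - 1)*(o - 2)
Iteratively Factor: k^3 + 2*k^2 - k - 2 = (k + 1)*(k^2 + k - 2) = (k - 1)*(k + 1)*(k + 2)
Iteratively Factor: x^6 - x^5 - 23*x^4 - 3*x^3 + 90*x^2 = (x + 3)*(x^5 - 4*x^4 - 11*x^3 + 30*x^2) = x*(x + 3)*(x^4 - 4*x^3 - 11*x^2 + 30*x) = x*(x + 3)^2*(x^3 - 7*x^2 + 10*x) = x*(x - 5)*(x + 3)^2*(x^2 - 2*x) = x^2*(x - 5)*(x + 3)^2*(x - 2)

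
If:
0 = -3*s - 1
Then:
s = -1/3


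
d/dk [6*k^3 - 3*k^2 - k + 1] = 18*k^2 - 6*k - 1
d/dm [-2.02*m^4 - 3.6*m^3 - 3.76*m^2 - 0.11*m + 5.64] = -8.08*m^3 - 10.8*m^2 - 7.52*m - 0.11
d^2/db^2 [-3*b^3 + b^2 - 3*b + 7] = 2 - 18*b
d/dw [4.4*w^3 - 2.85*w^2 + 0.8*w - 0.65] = 13.2*w^2 - 5.7*w + 0.8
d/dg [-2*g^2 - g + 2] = -4*g - 1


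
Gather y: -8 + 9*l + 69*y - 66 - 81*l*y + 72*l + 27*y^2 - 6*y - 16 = 81*l + 27*y^2 + y*(63 - 81*l) - 90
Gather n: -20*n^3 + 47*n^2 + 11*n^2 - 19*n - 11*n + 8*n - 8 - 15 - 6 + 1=-20*n^3 + 58*n^2 - 22*n - 28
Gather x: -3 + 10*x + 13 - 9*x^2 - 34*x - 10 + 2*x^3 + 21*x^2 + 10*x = 2*x^3 + 12*x^2 - 14*x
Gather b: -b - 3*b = -4*b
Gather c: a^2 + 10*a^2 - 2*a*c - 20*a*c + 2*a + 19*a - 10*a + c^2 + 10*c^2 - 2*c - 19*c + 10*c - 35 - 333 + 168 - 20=11*a^2 + 11*a + 11*c^2 + c*(-22*a - 11) - 220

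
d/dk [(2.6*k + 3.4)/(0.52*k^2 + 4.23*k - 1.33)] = (1.352*k^2 + 10.998*k - (1.04*k + 4.23)*(2.6*k + 3.4) - 3.458)/(0.52*k^2 + 4.23*k - 1.33)^2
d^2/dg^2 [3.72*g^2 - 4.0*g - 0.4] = 7.44000000000000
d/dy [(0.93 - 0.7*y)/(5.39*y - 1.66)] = (6.392162 - 20.755273*y)/(5.39*y - 1.66)^3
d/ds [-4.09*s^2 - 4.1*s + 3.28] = -8.18*s - 4.1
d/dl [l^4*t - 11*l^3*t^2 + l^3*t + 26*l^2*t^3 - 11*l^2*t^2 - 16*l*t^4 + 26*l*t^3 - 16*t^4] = t*(4*l^3 - 33*l^2*t + 3*l^2 + 52*l*t^2 - 22*l*t - 16*t^3 + 26*t^2)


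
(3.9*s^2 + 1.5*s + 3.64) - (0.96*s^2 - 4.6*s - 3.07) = 2.94*s^2 + 6.1*s + 6.71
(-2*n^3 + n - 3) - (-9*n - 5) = -2*n^3 + 10*n + 2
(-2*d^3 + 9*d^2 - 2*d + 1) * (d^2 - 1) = -2*d^5 + 9*d^4 - 8*d^2 + 2*d - 1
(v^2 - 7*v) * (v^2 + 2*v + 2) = v^4 - 5*v^3 - 12*v^2 - 14*v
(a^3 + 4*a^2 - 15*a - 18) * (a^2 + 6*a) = a^5 + 10*a^4 + 9*a^3 - 108*a^2 - 108*a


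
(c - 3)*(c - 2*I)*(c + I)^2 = c^4 - 3*c^3 + 3*c^2 - 9*c + 2*I*c - 6*I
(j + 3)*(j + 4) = j^2 + 7*j + 12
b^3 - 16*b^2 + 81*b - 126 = (b - 7)*(b - 6)*(b - 3)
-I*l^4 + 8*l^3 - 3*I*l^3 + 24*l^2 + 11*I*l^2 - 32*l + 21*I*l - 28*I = (l + 4)*(l + I)*(l + 7*I)*(-I*l + I)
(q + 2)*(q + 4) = q^2 + 6*q + 8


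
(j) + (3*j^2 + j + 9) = 3*j^2 + 2*j + 9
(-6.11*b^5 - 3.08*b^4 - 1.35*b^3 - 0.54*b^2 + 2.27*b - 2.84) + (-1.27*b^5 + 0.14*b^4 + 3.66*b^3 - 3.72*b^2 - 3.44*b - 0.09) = -7.38*b^5 - 2.94*b^4 + 2.31*b^3 - 4.26*b^2 - 1.17*b - 2.93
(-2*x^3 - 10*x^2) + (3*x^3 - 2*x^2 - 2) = x^3 - 12*x^2 - 2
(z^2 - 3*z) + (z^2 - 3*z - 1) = 2*z^2 - 6*z - 1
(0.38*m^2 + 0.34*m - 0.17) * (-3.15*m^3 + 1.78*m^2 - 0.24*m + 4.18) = -1.197*m^5 - 0.3946*m^4 + 1.0495*m^3 + 1.2042*m^2 + 1.462*m - 0.7106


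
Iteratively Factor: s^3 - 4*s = (s - 2)*(s^2 + 2*s) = (s - 2)*(s + 2)*(s)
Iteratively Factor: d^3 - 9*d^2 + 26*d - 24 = (d - 2)*(d^2 - 7*d + 12) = (d - 4)*(d - 2)*(d - 3)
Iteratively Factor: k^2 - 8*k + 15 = (k - 5)*(k - 3)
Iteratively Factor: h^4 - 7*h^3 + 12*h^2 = (h - 3)*(h^3 - 4*h^2) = h*(h - 3)*(h^2 - 4*h) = h*(h - 4)*(h - 3)*(h)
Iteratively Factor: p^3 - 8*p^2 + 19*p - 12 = (p - 4)*(p^2 - 4*p + 3) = (p - 4)*(p - 1)*(p - 3)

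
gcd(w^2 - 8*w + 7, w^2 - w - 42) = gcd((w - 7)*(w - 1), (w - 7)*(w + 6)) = w - 7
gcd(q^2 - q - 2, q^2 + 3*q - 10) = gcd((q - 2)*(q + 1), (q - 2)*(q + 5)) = q - 2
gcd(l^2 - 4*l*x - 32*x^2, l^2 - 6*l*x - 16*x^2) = -l + 8*x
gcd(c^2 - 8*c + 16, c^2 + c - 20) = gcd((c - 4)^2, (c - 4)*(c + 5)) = c - 4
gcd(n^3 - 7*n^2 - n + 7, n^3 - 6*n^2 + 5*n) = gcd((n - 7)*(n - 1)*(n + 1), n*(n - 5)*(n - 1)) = n - 1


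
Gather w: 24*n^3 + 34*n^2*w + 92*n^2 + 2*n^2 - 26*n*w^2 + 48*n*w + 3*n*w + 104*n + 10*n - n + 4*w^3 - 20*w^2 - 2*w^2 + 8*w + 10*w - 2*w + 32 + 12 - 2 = 24*n^3 + 94*n^2 + 113*n + 4*w^3 + w^2*(-26*n - 22) + w*(34*n^2 + 51*n + 16) + 42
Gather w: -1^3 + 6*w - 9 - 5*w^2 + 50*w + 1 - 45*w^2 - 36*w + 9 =-50*w^2 + 20*w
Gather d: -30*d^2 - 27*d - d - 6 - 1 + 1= -30*d^2 - 28*d - 6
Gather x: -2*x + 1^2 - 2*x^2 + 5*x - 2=-2*x^2 + 3*x - 1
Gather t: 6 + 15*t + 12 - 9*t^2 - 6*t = -9*t^2 + 9*t + 18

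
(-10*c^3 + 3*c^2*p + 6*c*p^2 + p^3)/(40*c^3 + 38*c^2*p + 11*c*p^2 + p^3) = (-c + p)/(4*c + p)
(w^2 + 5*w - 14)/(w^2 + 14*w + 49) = (w - 2)/(w + 7)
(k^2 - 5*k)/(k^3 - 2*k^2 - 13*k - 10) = k/(k^2 + 3*k + 2)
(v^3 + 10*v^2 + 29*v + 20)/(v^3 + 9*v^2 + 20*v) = (v + 1)/v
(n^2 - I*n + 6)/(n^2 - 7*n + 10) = (n^2 - I*n + 6)/(n^2 - 7*n + 10)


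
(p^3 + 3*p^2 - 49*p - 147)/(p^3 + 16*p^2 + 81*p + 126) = (p - 7)/(p + 6)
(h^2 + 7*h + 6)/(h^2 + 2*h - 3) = (h^2 + 7*h + 6)/(h^2 + 2*h - 3)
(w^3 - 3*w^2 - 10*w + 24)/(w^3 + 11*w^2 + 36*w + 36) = (w^2 - 6*w + 8)/(w^2 + 8*w + 12)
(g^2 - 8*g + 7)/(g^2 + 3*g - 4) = (g - 7)/(g + 4)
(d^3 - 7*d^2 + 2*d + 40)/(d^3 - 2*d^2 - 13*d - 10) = (d - 4)/(d + 1)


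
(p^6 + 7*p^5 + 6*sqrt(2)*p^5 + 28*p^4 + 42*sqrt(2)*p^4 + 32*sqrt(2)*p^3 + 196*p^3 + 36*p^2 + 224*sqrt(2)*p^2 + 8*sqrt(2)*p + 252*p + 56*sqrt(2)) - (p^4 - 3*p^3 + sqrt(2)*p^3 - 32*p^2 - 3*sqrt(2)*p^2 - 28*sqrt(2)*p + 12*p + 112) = p^6 + 7*p^5 + 6*sqrt(2)*p^5 + 27*p^4 + 42*sqrt(2)*p^4 + 31*sqrt(2)*p^3 + 199*p^3 + 68*p^2 + 227*sqrt(2)*p^2 + 36*sqrt(2)*p + 240*p - 112 + 56*sqrt(2)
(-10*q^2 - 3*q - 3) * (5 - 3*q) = 30*q^3 - 41*q^2 - 6*q - 15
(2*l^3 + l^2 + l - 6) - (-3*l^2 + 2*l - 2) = 2*l^3 + 4*l^2 - l - 4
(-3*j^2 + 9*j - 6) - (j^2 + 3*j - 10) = -4*j^2 + 6*j + 4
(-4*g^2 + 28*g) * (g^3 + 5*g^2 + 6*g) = -4*g^5 + 8*g^4 + 116*g^3 + 168*g^2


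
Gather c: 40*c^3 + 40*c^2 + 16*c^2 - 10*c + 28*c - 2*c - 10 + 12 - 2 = 40*c^3 + 56*c^2 + 16*c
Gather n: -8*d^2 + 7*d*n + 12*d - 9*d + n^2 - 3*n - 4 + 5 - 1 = -8*d^2 + 3*d + n^2 + n*(7*d - 3)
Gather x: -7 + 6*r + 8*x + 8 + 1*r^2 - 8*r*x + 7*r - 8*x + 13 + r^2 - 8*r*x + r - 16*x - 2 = 2*r^2 + 14*r + x*(-16*r - 16) + 12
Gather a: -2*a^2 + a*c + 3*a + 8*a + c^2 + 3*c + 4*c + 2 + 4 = -2*a^2 + a*(c + 11) + c^2 + 7*c + 6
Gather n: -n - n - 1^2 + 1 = -2*n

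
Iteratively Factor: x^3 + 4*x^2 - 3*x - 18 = (x + 3)*(x^2 + x - 6) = (x + 3)^2*(x - 2)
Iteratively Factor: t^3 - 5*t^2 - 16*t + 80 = (t - 5)*(t^2 - 16) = (t - 5)*(t + 4)*(t - 4)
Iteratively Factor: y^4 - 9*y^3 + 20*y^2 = (y)*(y^3 - 9*y^2 + 20*y) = y*(y - 4)*(y^2 - 5*y) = y^2*(y - 4)*(y - 5)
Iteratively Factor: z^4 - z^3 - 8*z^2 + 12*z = (z - 2)*(z^3 + z^2 - 6*z) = (z - 2)*(z + 3)*(z^2 - 2*z) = z*(z - 2)*(z + 3)*(z - 2)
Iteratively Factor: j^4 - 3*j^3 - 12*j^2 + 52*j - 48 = (j - 3)*(j^3 - 12*j + 16) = (j - 3)*(j + 4)*(j^2 - 4*j + 4) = (j - 3)*(j - 2)*(j + 4)*(j - 2)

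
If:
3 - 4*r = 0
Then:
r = 3/4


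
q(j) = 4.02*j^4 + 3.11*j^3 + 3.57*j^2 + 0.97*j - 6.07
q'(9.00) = 12543.28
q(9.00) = 28934.24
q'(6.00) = 3852.97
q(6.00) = 6009.95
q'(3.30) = 704.00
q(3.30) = 624.51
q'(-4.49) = -1298.54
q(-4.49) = 1413.88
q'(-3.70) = -712.22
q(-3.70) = 635.10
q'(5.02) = 2306.15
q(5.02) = 3035.14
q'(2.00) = 181.21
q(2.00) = 99.35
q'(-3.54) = -620.72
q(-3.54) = 528.57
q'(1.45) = 79.96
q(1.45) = 30.09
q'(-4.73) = -1525.71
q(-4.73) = 1752.30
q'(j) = 16.08*j^3 + 9.33*j^2 + 7.14*j + 0.97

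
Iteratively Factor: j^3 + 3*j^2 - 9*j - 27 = (j - 3)*(j^2 + 6*j + 9) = (j - 3)*(j + 3)*(j + 3)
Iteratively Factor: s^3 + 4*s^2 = (s)*(s^2 + 4*s) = s*(s + 4)*(s)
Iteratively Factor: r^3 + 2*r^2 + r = (r)*(r^2 + 2*r + 1) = r*(r + 1)*(r + 1)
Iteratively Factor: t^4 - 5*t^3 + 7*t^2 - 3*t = (t - 1)*(t^3 - 4*t^2 + 3*t) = t*(t - 1)*(t^2 - 4*t + 3) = t*(t - 3)*(t - 1)*(t - 1)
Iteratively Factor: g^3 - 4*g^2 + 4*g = (g - 2)*(g^2 - 2*g) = (g - 2)^2*(g)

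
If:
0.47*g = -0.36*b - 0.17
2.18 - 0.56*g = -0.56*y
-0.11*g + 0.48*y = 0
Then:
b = -7.07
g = 5.05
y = 1.16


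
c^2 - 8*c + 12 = (c - 6)*(c - 2)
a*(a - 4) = a^2 - 4*a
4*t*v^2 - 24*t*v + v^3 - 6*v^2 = v*(4*t + v)*(v - 6)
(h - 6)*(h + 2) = h^2 - 4*h - 12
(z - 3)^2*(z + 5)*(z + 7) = z^4 + 6*z^3 - 28*z^2 - 102*z + 315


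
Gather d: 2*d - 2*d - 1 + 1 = 0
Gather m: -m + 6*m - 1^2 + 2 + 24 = 5*m + 25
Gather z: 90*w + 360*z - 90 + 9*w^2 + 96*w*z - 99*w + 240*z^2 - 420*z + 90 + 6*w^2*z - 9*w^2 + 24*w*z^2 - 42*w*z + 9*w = z^2*(24*w + 240) + z*(6*w^2 + 54*w - 60)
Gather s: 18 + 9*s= 9*s + 18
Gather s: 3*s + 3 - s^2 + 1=-s^2 + 3*s + 4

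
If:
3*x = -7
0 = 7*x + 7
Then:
No Solution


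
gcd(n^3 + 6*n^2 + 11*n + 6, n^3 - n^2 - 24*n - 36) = n^2 + 5*n + 6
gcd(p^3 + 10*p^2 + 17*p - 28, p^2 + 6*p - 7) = p^2 + 6*p - 7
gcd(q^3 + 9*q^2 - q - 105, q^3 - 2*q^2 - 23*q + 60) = q^2 + 2*q - 15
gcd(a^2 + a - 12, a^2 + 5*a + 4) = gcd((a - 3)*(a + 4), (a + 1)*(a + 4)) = a + 4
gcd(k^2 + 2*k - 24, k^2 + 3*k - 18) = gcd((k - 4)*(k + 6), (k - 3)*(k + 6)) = k + 6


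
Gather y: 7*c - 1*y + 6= 7*c - y + 6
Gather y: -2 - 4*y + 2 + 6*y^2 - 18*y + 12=6*y^2 - 22*y + 12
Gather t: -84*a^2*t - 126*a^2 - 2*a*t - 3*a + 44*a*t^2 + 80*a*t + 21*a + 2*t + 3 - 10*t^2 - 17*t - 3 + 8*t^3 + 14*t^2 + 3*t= -126*a^2 + 18*a + 8*t^3 + t^2*(44*a + 4) + t*(-84*a^2 + 78*a - 12)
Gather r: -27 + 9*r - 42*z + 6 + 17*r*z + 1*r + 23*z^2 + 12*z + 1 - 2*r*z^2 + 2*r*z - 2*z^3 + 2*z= r*(-2*z^2 + 19*z + 10) - 2*z^3 + 23*z^2 - 28*z - 20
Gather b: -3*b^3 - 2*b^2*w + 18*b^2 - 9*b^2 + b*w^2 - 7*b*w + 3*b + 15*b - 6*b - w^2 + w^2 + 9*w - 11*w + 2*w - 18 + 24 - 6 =-3*b^3 + b^2*(9 - 2*w) + b*(w^2 - 7*w + 12)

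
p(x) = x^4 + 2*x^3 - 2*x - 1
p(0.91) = -0.63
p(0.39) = -1.64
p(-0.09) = -0.82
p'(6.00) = 1078.00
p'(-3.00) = -56.00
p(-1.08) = 0.00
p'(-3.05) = -59.68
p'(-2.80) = -42.77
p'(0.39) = -0.85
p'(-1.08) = -0.04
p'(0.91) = 5.98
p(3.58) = 247.87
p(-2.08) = 3.88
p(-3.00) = 32.00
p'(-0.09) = -1.95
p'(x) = 4*x^3 + 6*x^2 - 2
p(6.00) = 1715.00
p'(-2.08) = -12.04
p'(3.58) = 258.43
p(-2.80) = 22.16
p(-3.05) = 34.89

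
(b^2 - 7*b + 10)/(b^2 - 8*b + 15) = (b - 2)/(b - 3)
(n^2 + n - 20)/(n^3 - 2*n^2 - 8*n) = (n + 5)/(n*(n + 2))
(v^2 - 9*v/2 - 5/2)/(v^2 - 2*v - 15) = (v + 1/2)/(v + 3)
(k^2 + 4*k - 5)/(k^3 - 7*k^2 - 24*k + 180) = (k - 1)/(k^2 - 12*k + 36)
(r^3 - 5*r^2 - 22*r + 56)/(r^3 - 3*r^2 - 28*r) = (r - 2)/r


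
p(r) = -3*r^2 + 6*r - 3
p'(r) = 6 - 6*r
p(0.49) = -0.78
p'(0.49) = 3.06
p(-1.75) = -22.69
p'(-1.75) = 16.50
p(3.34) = -16.43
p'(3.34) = -14.04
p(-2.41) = -34.88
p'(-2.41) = 20.46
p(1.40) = -0.48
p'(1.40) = -2.40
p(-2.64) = -39.75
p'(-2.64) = 21.84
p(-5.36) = -121.35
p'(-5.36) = 38.16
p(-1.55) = -19.51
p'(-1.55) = 15.30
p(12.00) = -363.00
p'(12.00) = -66.00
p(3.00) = -12.00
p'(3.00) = -12.00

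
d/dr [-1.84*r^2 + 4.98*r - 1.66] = 4.98 - 3.68*r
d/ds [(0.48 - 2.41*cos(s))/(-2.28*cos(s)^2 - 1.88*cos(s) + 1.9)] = (5.4948*cos(s)^2 - 2.1888*cos(s) + 3.6766)*sin(s)/(5.1984*cos(s)^4 + 8.5728*cos(s)^3 - 5.1296*cos(s)^2 - 7.144*cos(s) + 3.61)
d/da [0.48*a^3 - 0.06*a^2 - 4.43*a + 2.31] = 1.44*a^2 - 0.12*a - 4.43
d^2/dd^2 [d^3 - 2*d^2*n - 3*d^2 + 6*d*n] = 6*d - 4*n - 6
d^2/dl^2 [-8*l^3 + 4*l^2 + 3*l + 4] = 8 - 48*l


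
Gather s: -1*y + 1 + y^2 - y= y^2 - 2*y + 1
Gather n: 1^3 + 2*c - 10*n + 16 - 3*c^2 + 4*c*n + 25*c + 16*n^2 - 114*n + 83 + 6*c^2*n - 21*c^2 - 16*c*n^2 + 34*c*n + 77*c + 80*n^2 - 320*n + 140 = -24*c^2 + 104*c + n^2*(96 - 16*c) + n*(6*c^2 + 38*c - 444) + 240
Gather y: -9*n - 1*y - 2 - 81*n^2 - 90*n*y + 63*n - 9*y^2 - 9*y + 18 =-81*n^2 + 54*n - 9*y^2 + y*(-90*n - 10) + 16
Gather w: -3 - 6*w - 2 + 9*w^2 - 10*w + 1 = 9*w^2 - 16*w - 4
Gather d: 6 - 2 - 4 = 0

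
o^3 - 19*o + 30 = (o - 3)*(o - 2)*(o + 5)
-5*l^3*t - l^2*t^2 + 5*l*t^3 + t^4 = t*(-l + t)*(l + t)*(5*l + t)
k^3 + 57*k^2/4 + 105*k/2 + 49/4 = (k + 1/4)*(k + 7)^2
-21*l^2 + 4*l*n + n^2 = (-3*l + n)*(7*l + n)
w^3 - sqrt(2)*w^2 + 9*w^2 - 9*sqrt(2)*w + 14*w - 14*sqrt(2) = (w + 2)*(w + 7)*(w - sqrt(2))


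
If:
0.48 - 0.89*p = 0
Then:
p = 0.54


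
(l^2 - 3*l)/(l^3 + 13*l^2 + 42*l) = (l - 3)/(l^2 + 13*l + 42)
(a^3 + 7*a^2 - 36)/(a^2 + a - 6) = a + 6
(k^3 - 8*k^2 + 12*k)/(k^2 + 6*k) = (k^2 - 8*k + 12)/(k + 6)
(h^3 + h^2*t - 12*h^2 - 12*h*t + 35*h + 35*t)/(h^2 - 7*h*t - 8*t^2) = (-h^2 + 12*h - 35)/(-h + 8*t)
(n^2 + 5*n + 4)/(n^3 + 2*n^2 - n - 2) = (n + 4)/(n^2 + n - 2)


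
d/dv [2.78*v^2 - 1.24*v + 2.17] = 5.56*v - 1.24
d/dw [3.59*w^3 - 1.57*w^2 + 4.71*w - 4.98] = 10.77*w^2 - 3.14*w + 4.71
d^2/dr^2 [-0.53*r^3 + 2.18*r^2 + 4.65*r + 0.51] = 4.36 - 3.18*r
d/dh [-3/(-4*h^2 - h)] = 3*(-8*h - 1)/(h^2*(4*h + 1)^2)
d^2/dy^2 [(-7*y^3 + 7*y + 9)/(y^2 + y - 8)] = 2*(-56*y^3 + 195*y^2 - 1149*y + 137)/(y^6 + 3*y^5 - 21*y^4 - 47*y^3 + 168*y^2 + 192*y - 512)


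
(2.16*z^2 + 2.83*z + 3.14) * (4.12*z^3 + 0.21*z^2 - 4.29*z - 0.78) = 8.8992*z^5 + 12.1132*z^4 + 4.2647*z^3 - 13.1661*z^2 - 15.678*z - 2.4492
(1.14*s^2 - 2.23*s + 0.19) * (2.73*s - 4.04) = 3.1122*s^3 - 10.6935*s^2 + 9.5279*s - 0.7676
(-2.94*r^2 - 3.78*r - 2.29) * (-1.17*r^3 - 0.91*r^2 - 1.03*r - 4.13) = 3.4398*r^5 + 7.098*r^4 + 9.1473*r^3 + 18.1195*r^2 + 17.9701*r + 9.4577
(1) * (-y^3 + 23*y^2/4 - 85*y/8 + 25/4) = -y^3 + 23*y^2/4 - 85*y/8 + 25/4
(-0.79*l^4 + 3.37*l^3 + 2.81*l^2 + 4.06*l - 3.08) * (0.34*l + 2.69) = -0.2686*l^5 - 0.9793*l^4 + 10.0207*l^3 + 8.9393*l^2 + 9.8742*l - 8.2852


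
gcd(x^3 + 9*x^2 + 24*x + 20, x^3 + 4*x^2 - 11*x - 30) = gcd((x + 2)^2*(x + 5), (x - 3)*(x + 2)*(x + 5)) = x^2 + 7*x + 10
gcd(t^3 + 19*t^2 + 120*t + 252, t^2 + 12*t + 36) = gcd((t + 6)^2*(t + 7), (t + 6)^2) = t^2 + 12*t + 36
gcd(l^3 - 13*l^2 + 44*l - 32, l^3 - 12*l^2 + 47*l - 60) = l - 4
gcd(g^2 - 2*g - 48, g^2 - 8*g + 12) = 1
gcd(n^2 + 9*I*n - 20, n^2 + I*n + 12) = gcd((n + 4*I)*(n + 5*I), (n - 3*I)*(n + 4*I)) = n + 4*I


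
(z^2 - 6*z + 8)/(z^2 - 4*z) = (z - 2)/z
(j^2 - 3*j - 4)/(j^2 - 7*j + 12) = (j + 1)/(j - 3)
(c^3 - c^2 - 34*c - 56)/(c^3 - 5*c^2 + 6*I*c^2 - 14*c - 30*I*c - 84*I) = (c + 4)/(c + 6*I)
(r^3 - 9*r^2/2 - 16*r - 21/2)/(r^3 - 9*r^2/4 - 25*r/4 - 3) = 2*(2*r^2 - 11*r - 21)/(4*r^2 - 13*r - 12)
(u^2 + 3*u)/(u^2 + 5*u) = (u + 3)/(u + 5)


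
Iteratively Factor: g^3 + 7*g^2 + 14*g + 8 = (g + 2)*(g^2 + 5*g + 4) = (g + 2)*(g + 4)*(g + 1)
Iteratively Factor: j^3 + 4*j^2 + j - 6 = (j + 3)*(j^2 + j - 2) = (j + 2)*(j + 3)*(j - 1)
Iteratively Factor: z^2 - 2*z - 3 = (z + 1)*(z - 3)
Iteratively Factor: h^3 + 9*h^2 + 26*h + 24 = (h + 2)*(h^2 + 7*h + 12) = (h + 2)*(h + 4)*(h + 3)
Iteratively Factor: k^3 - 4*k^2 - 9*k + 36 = (k + 3)*(k^2 - 7*k + 12) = (k - 3)*(k + 3)*(k - 4)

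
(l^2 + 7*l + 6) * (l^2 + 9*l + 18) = l^4 + 16*l^3 + 87*l^2 + 180*l + 108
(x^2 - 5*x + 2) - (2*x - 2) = x^2 - 7*x + 4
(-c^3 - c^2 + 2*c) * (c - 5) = -c^4 + 4*c^3 + 7*c^2 - 10*c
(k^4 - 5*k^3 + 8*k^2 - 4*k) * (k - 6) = k^5 - 11*k^4 + 38*k^3 - 52*k^2 + 24*k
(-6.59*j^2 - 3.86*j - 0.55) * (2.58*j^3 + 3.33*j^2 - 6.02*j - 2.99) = -17.0022*j^5 - 31.9035*j^4 + 25.399*j^3 + 41.1098*j^2 + 14.8524*j + 1.6445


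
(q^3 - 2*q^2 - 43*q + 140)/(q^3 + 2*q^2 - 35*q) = (q - 4)/q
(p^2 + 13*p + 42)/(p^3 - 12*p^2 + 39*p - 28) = (p^2 + 13*p + 42)/(p^3 - 12*p^2 + 39*p - 28)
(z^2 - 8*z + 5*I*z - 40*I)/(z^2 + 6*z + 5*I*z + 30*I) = (z - 8)/(z + 6)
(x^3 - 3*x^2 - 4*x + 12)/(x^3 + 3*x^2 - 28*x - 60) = (x^2 - 5*x + 6)/(x^2 + x - 30)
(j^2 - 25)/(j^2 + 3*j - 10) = (j - 5)/(j - 2)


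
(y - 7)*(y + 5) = y^2 - 2*y - 35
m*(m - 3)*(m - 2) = m^3 - 5*m^2 + 6*m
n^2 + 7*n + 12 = (n + 3)*(n + 4)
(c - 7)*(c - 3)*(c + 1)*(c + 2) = c^4 - 7*c^3 - 7*c^2 + 43*c + 42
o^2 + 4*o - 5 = (o - 1)*(o + 5)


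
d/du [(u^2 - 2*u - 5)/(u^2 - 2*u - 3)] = 4*(u - 1)/(u^4 - 4*u^3 - 2*u^2 + 12*u + 9)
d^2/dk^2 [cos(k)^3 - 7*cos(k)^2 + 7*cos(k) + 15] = -31*cos(k)/4 + 14*cos(2*k) - 9*cos(3*k)/4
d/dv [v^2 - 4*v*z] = 2*v - 4*z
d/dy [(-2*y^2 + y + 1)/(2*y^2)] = (-y - 2)/(2*y^3)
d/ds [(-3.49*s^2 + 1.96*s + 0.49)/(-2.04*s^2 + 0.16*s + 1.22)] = (3.44*s^2 - 6.5164*s + 2.3128)/(4.1616*s^4 - 0.6528*s^3 - 4.952*s^2 + 0.3904*s + 1.4884)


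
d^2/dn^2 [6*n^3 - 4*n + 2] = 36*n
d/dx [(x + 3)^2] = 2*x + 6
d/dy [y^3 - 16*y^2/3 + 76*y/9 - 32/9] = 3*y^2 - 32*y/3 + 76/9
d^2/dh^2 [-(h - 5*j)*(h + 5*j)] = -2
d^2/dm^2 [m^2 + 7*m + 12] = 2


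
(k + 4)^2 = k^2 + 8*k + 16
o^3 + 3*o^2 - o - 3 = (o - 1)*(o + 1)*(o + 3)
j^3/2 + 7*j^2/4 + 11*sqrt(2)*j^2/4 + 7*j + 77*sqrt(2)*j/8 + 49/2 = (j/2 + sqrt(2))*(j + 7/2)*(j + 7*sqrt(2)/2)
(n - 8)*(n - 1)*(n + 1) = n^3 - 8*n^2 - n + 8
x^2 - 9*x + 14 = (x - 7)*(x - 2)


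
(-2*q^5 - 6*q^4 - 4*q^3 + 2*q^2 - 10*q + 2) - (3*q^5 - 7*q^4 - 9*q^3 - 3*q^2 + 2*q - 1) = -5*q^5 + q^4 + 5*q^3 + 5*q^2 - 12*q + 3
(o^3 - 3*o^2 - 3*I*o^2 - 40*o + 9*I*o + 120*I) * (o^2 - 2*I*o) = o^5 - 3*o^4 - 5*I*o^4 - 46*o^3 + 15*I*o^3 + 18*o^2 + 200*I*o^2 + 240*o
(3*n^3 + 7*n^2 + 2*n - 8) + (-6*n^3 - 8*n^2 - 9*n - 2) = -3*n^3 - n^2 - 7*n - 10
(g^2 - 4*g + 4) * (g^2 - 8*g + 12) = g^4 - 12*g^3 + 48*g^2 - 80*g + 48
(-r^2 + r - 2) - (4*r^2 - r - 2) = -5*r^2 + 2*r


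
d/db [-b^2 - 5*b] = -2*b - 5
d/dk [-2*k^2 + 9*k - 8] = 9 - 4*k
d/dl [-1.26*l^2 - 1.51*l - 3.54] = -2.52*l - 1.51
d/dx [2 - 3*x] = -3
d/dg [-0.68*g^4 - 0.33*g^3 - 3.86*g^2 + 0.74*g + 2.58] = -2.72*g^3 - 0.99*g^2 - 7.72*g + 0.74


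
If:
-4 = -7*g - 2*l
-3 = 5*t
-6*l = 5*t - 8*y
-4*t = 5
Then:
No Solution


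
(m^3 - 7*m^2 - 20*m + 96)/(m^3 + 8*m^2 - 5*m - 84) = (m - 8)/(m + 7)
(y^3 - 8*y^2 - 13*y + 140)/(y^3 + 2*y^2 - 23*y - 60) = (y - 7)/(y + 3)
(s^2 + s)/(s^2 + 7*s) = (s + 1)/(s + 7)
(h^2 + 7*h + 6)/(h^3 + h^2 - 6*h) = (h^2 + 7*h + 6)/(h*(h^2 + h - 6))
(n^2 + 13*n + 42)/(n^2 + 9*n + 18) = (n + 7)/(n + 3)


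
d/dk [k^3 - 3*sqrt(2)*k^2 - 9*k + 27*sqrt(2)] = 3*k^2 - 6*sqrt(2)*k - 9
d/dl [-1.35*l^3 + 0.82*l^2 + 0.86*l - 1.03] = -4.05*l^2 + 1.64*l + 0.86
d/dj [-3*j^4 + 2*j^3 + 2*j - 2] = -12*j^3 + 6*j^2 + 2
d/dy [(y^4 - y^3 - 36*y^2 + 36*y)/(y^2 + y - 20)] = 2*(y^5 + y^4 - 41*y^3 - 6*y^2 + 720*y - 360)/(y^4 + 2*y^3 - 39*y^2 - 40*y + 400)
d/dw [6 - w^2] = -2*w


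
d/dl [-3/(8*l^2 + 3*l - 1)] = 3*(16*l + 3)/(8*l^2 + 3*l - 1)^2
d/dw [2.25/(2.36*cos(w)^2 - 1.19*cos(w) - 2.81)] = (10.62*cos(w) - 2.6775)*sin(w)/(-2.36*cos(w)^2 + 1.19*cos(w) + 2.81)^2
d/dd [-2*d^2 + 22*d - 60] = 22 - 4*d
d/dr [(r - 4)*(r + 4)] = 2*r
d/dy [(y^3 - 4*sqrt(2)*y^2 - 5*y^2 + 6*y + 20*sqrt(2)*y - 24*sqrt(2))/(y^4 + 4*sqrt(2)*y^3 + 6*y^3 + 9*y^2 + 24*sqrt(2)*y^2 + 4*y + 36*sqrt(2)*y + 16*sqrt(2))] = (-y^5 + 11*y^4 + 8*sqrt(2)*y^4 + 42*y^3 - 426*y^2 - 120*sqrt(2)*y^2 - 320*y + 80*sqrt(2)*y + 192*sqrt(2) + 2368)/(y^7 + 11*y^6 + 8*sqrt(2)*y^6 + 75*y^5 + 88*sqrt(2)*y^5 + 425*y^4 + 344*sqrt(2)*y^4 + 584*sqrt(2)*y^3 + 1432*y^3 + 448*sqrt(2)*y^2 + 2352*y^2 + 128*sqrt(2)*y + 1792*y + 512)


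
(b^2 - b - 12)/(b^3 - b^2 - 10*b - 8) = (b + 3)/(b^2 + 3*b + 2)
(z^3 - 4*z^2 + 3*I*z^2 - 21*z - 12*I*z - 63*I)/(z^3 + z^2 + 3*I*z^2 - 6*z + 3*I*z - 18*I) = (z - 7)/(z - 2)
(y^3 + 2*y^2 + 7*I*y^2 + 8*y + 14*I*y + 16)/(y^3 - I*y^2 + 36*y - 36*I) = (y^2 + y*(2 + 8*I) + 16*I)/(y^2 + 36)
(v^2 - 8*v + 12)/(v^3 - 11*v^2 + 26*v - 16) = (v - 6)/(v^2 - 9*v + 8)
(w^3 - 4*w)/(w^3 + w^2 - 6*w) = (w + 2)/(w + 3)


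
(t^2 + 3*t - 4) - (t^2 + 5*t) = -2*t - 4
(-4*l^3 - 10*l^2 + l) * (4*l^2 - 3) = -16*l^5 - 40*l^4 + 16*l^3 + 30*l^2 - 3*l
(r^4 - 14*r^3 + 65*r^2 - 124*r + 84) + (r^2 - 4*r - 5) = r^4 - 14*r^3 + 66*r^2 - 128*r + 79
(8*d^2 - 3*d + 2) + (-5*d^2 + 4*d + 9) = 3*d^2 + d + 11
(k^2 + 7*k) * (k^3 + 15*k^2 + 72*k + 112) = k^5 + 22*k^4 + 177*k^3 + 616*k^2 + 784*k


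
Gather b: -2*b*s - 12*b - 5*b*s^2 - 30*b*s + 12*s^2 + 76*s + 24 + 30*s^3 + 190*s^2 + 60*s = b*(-5*s^2 - 32*s - 12) + 30*s^3 + 202*s^2 + 136*s + 24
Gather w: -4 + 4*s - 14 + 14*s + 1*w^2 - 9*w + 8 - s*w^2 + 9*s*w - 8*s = 10*s + w^2*(1 - s) + w*(9*s - 9) - 10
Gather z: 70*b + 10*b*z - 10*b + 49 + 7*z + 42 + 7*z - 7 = 60*b + z*(10*b + 14) + 84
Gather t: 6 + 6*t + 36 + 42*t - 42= 48*t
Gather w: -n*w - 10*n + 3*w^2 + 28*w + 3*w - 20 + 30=-10*n + 3*w^2 + w*(31 - n) + 10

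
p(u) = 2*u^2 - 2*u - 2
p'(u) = 4*u - 2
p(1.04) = -1.92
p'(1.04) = 2.16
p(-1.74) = 7.54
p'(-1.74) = -8.96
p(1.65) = 0.14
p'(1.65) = 4.60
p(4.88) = 35.87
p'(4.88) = 17.52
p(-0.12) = -1.73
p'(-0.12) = -2.48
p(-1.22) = 3.42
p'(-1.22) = -6.88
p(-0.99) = 1.94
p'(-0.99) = -5.96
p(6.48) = 69.02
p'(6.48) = 23.92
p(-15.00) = 478.00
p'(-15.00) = -62.00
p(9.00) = 142.00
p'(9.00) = 34.00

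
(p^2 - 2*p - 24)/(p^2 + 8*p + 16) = (p - 6)/(p + 4)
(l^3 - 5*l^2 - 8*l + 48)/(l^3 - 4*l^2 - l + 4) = (l^2 - l - 12)/(l^2 - 1)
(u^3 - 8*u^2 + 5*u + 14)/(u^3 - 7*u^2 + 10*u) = (u^2 - 6*u - 7)/(u*(u - 5))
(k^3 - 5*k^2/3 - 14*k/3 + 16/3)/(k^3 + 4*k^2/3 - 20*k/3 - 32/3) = (k - 1)/(k + 2)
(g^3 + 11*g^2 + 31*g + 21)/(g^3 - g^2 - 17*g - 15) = (g + 7)/(g - 5)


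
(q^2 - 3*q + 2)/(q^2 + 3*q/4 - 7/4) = 4*(q - 2)/(4*q + 7)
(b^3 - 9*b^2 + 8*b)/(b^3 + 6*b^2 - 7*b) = (b - 8)/(b + 7)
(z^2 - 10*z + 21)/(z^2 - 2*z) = (z^2 - 10*z + 21)/(z*(z - 2))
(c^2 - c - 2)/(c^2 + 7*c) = (c^2 - c - 2)/(c*(c + 7))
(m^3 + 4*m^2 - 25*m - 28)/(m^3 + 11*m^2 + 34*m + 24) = (m^2 + 3*m - 28)/(m^2 + 10*m + 24)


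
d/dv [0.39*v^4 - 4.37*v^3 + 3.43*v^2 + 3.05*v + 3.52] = 1.56*v^3 - 13.11*v^2 + 6.86*v + 3.05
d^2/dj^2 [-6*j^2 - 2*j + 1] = -12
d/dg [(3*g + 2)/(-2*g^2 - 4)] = (3*g^2 + 4*g - 6)/(2*(g^4 + 4*g^2 + 4))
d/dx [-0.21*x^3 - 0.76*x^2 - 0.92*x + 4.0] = -0.63*x^2 - 1.52*x - 0.92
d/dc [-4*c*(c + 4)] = -8*c - 16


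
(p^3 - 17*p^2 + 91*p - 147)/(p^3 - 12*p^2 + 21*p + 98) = (p - 3)/(p + 2)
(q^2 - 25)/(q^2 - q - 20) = (q + 5)/(q + 4)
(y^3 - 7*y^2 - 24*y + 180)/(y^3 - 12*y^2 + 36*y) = (y + 5)/y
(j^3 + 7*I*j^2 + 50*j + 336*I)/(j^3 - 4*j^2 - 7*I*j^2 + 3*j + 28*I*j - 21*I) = (j^2 + 14*I*j - 48)/(j^2 - 4*j + 3)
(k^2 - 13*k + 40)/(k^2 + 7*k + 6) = (k^2 - 13*k + 40)/(k^2 + 7*k + 6)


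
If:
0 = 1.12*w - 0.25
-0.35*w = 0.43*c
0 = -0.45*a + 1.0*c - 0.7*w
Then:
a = -0.75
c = -0.18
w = 0.22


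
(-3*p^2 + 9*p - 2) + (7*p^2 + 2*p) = 4*p^2 + 11*p - 2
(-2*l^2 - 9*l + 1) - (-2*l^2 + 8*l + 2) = -17*l - 1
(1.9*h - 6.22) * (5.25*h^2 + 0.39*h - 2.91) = 9.975*h^3 - 31.914*h^2 - 7.9548*h + 18.1002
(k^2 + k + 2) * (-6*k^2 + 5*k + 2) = -6*k^4 - k^3 - 5*k^2 + 12*k + 4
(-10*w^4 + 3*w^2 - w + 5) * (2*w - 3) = -20*w^5 + 30*w^4 + 6*w^3 - 11*w^2 + 13*w - 15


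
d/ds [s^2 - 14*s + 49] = 2*s - 14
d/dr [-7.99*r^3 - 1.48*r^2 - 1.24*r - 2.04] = -23.97*r^2 - 2.96*r - 1.24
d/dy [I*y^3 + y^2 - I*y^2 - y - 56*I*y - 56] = 3*I*y^2 + 2*y*(1 - I) - 1 - 56*I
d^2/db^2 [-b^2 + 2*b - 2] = -2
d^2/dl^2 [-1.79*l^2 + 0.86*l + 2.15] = -3.58000000000000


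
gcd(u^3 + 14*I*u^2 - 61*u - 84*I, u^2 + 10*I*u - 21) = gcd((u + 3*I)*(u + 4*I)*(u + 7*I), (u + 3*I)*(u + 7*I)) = u^2 + 10*I*u - 21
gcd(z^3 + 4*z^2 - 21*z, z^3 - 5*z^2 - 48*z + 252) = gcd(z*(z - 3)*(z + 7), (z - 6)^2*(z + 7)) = z + 7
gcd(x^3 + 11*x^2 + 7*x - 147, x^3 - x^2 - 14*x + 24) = x - 3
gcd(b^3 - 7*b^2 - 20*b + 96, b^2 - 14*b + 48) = b - 8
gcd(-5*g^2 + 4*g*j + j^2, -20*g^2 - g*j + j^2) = 1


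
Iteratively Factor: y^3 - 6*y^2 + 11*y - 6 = (y - 3)*(y^2 - 3*y + 2) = (y - 3)*(y - 1)*(y - 2)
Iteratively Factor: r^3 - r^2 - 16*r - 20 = (r - 5)*(r^2 + 4*r + 4) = (r - 5)*(r + 2)*(r + 2)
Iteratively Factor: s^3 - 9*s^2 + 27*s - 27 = (s - 3)*(s^2 - 6*s + 9) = (s - 3)^2*(s - 3)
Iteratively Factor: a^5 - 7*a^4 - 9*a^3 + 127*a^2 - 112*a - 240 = (a + 1)*(a^4 - 8*a^3 - a^2 + 128*a - 240) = (a - 4)*(a + 1)*(a^3 - 4*a^2 - 17*a + 60) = (a - 4)*(a + 1)*(a + 4)*(a^2 - 8*a + 15) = (a - 4)*(a - 3)*(a + 1)*(a + 4)*(a - 5)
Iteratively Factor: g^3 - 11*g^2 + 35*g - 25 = (g - 1)*(g^2 - 10*g + 25) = (g - 5)*(g - 1)*(g - 5)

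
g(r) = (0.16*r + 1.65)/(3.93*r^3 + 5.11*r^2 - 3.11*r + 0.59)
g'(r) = (0.16*r + 1.65)*(-11.79*r^2 - 10.22*r + 3.11)/(3.93*r^3 + 5.11*r^2 - 3.11*r + 0.59)^2 + 0.16/(3.93*r^3 + 5.11*r^2 - 3.11*r + 0.59) = (-1.2576*r^3 - 20.2711*r^2 - 16.863*r + 5.2259)/(15.4449*r^6 + 40.1646*r^5 + 1.6675*r^4 - 27.1468*r^3 + 15.7019*r^2 - 3.6698*r + 0.3481)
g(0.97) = 0.30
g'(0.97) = -0.88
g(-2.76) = -0.03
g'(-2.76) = -0.06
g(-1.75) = 2.21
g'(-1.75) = -53.68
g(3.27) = 0.01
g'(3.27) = -0.01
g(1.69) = 0.07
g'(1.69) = -0.10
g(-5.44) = -0.00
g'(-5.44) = -0.00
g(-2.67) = -0.04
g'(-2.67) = -0.08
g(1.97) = 0.04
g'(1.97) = -0.06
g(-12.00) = 0.00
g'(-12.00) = -0.00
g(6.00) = 0.00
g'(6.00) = -0.00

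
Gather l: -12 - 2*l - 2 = -2*l - 14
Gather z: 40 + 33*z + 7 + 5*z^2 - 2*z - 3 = 5*z^2 + 31*z + 44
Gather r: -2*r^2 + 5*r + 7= -2*r^2 + 5*r + 7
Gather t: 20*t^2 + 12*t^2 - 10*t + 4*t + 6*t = 32*t^2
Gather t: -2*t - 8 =-2*t - 8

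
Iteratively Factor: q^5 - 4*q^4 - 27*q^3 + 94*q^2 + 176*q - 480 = (q + 4)*(q^4 - 8*q^3 + 5*q^2 + 74*q - 120) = (q + 3)*(q + 4)*(q^3 - 11*q^2 + 38*q - 40) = (q - 5)*(q + 3)*(q + 4)*(q^2 - 6*q + 8) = (q - 5)*(q - 2)*(q + 3)*(q + 4)*(q - 4)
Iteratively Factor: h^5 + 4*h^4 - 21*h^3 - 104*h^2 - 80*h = (h + 1)*(h^4 + 3*h^3 - 24*h^2 - 80*h) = h*(h + 1)*(h^3 + 3*h^2 - 24*h - 80) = h*(h + 1)*(h + 4)*(h^2 - h - 20) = h*(h + 1)*(h + 4)^2*(h - 5)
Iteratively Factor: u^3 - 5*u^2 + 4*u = (u)*(u^2 - 5*u + 4) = u*(u - 1)*(u - 4)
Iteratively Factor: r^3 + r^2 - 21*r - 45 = (r + 3)*(r^2 - 2*r - 15) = (r + 3)^2*(r - 5)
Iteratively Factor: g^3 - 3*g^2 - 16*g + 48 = (g - 4)*(g^2 + g - 12) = (g - 4)*(g - 3)*(g + 4)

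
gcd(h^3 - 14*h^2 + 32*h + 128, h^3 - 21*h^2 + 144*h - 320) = h^2 - 16*h + 64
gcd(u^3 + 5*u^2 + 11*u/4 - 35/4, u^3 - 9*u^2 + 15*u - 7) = u - 1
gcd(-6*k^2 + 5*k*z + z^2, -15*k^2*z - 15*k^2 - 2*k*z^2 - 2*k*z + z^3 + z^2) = 1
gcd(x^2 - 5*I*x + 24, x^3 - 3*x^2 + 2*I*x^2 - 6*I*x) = 1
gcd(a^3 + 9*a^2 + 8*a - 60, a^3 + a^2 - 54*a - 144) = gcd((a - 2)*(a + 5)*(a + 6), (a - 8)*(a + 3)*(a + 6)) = a + 6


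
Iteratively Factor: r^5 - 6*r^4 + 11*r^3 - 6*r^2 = (r)*(r^4 - 6*r^3 + 11*r^2 - 6*r) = r*(r - 3)*(r^3 - 3*r^2 + 2*r) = r^2*(r - 3)*(r^2 - 3*r + 2) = r^2*(r - 3)*(r - 1)*(r - 2)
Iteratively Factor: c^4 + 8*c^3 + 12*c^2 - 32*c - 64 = (c + 4)*(c^3 + 4*c^2 - 4*c - 16) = (c - 2)*(c + 4)*(c^2 + 6*c + 8) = (c - 2)*(c + 2)*(c + 4)*(c + 4)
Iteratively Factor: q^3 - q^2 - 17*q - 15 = (q - 5)*(q^2 + 4*q + 3) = (q - 5)*(q + 3)*(q + 1)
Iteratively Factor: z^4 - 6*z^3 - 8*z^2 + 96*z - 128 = (z + 4)*(z^3 - 10*z^2 + 32*z - 32) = (z - 2)*(z + 4)*(z^2 - 8*z + 16) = (z - 4)*(z - 2)*(z + 4)*(z - 4)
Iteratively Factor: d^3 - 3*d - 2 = (d - 2)*(d^2 + 2*d + 1) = (d - 2)*(d + 1)*(d + 1)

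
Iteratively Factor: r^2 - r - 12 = (r + 3)*(r - 4)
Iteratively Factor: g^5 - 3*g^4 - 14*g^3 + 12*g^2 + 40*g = (g - 2)*(g^4 - g^3 - 16*g^2 - 20*g) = (g - 2)*(g + 2)*(g^3 - 3*g^2 - 10*g) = (g - 2)*(g + 2)^2*(g^2 - 5*g) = g*(g - 2)*(g + 2)^2*(g - 5)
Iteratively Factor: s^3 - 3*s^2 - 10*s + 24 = (s - 2)*(s^2 - s - 12) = (s - 4)*(s - 2)*(s + 3)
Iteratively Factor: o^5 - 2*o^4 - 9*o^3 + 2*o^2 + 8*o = (o + 2)*(o^4 - 4*o^3 - o^2 + 4*o) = o*(o + 2)*(o^3 - 4*o^2 - o + 4) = o*(o + 1)*(o + 2)*(o^2 - 5*o + 4) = o*(o - 4)*(o + 1)*(o + 2)*(o - 1)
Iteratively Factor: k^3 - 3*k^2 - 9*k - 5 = (k - 5)*(k^2 + 2*k + 1) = (k - 5)*(k + 1)*(k + 1)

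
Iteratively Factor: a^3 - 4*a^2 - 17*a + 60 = (a - 3)*(a^2 - a - 20) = (a - 5)*(a - 3)*(a + 4)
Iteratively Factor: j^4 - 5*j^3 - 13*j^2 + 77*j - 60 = (j + 4)*(j^3 - 9*j^2 + 23*j - 15) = (j - 5)*(j + 4)*(j^2 - 4*j + 3) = (j - 5)*(j - 1)*(j + 4)*(j - 3)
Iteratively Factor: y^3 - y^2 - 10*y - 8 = (y + 1)*(y^2 - 2*y - 8) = (y - 4)*(y + 1)*(y + 2)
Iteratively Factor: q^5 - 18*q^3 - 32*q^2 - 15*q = (q + 3)*(q^4 - 3*q^3 - 9*q^2 - 5*q) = q*(q + 3)*(q^3 - 3*q^2 - 9*q - 5) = q*(q + 1)*(q + 3)*(q^2 - 4*q - 5) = q*(q + 1)^2*(q + 3)*(q - 5)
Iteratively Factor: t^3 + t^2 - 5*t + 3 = (t - 1)*(t^2 + 2*t - 3) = (t - 1)^2*(t + 3)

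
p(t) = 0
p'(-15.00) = 0.00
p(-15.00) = 0.00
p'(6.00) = 0.00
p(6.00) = 0.00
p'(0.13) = 0.00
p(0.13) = 0.00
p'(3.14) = 0.00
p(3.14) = 0.00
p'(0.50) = 0.00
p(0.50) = 0.00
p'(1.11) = 0.00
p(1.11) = 0.00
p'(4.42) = 0.00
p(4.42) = 0.00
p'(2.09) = 0.00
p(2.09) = 0.00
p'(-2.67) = 0.00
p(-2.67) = 0.00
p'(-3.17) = 0.00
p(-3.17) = 0.00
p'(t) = 0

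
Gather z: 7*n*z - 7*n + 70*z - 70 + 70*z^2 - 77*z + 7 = -7*n + 70*z^2 + z*(7*n - 7) - 63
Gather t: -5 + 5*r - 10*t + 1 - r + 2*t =4*r - 8*t - 4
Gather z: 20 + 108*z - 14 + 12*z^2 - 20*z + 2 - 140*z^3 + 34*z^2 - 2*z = -140*z^3 + 46*z^2 + 86*z + 8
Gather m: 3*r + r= 4*r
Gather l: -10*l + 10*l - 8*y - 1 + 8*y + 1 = 0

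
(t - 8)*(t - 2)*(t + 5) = t^3 - 5*t^2 - 34*t + 80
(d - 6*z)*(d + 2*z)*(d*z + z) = d^3*z - 4*d^2*z^2 + d^2*z - 12*d*z^3 - 4*d*z^2 - 12*z^3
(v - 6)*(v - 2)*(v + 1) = v^3 - 7*v^2 + 4*v + 12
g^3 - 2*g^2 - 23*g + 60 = (g - 4)*(g - 3)*(g + 5)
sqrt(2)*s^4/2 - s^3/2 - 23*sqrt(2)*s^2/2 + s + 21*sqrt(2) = (s - 7*sqrt(2)/2)*(s - sqrt(2))*(s + 3*sqrt(2))*(sqrt(2)*s/2 + 1)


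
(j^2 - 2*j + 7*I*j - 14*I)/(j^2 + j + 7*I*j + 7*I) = (j - 2)/(j + 1)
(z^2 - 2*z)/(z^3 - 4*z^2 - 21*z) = (2 - z)/(-z^2 + 4*z + 21)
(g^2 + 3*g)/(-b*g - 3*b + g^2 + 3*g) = -g/(b - g)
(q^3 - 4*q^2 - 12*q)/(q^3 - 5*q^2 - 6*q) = (q + 2)/(q + 1)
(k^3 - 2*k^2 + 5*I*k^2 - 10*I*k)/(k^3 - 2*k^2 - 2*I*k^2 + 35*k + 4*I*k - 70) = k/(k - 7*I)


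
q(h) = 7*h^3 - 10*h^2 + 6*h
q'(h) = 21*h^2 - 20*h + 6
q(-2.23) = -140.74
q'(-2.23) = 155.03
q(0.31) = 1.11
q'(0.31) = 1.82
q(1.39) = 7.82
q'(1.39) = 18.77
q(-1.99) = -106.71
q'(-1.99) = 128.96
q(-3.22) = -356.71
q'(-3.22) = 288.14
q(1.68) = 15.05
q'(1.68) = 31.67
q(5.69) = 999.92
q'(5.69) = 572.10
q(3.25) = 154.17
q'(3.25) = 162.81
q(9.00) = 4347.00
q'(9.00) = 1527.00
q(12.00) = 10728.00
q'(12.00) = 2790.00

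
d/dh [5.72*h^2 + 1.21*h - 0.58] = 11.44*h + 1.21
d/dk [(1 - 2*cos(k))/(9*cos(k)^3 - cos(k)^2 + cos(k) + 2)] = (-36*cos(k)^3 + 29*cos(k)^2 - 2*cos(k) + 5)*sin(k)/(9*cos(k)^3 - cos(k)^2 + cos(k) + 2)^2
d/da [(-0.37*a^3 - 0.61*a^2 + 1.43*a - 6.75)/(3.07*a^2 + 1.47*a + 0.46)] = (-1.1359*a^4 - 1.0878*a^3 - 5.7974*a^2 + 40.8838*a + 10.5803)/(9.4249*a^4 + 9.0258*a^3 + 4.9853*a^2 + 1.3524*a + 0.2116)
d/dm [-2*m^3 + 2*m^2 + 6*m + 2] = -6*m^2 + 4*m + 6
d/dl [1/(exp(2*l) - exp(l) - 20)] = (1 - 2*exp(l))*exp(l)/(-exp(2*l) + exp(l) + 20)^2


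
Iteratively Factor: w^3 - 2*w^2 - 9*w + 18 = (w - 2)*(w^2 - 9) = (w - 2)*(w + 3)*(w - 3)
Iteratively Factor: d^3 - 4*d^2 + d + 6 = (d - 3)*(d^2 - d - 2) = (d - 3)*(d + 1)*(d - 2)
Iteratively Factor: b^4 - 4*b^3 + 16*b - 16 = (b + 2)*(b^3 - 6*b^2 + 12*b - 8) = (b - 2)*(b + 2)*(b^2 - 4*b + 4) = (b - 2)^2*(b + 2)*(b - 2)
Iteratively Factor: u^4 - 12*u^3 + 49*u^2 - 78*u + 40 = (u - 2)*(u^3 - 10*u^2 + 29*u - 20) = (u - 4)*(u - 2)*(u^2 - 6*u + 5) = (u - 5)*(u - 4)*(u - 2)*(u - 1)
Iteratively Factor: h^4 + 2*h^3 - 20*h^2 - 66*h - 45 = (h + 3)*(h^3 - h^2 - 17*h - 15) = (h + 1)*(h + 3)*(h^2 - 2*h - 15) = (h - 5)*(h + 1)*(h + 3)*(h + 3)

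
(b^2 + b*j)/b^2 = (b + j)/b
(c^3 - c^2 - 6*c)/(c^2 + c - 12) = c*(c + 2)/(c + 4)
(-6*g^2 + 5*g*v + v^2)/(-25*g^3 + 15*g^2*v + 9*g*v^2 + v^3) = (6*g + v)/(25*g^2 + 10*g*v + v^2)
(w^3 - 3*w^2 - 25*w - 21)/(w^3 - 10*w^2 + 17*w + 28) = (w + 3)/(w - 4)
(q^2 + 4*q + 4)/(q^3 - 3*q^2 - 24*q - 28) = 1/(q - 7)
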